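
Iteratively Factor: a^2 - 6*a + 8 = (a - 2)*(a - 4)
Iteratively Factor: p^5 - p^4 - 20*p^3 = (p)*(p^4 - p^3 - 20*p^2) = p*(p - 5)*(p^3 + 4*p^2) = p*(p - 5)*(p + 4)*(p^2) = p^2*(p - 5)*(p + 4)*(p)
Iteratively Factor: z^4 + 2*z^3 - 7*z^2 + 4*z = (z)*(z^3 + 2*z^2 - 7*z + 4) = z*(z + 4)*(z^2 - 2*z + 1) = z*(z - 1)*(z + 4)*(z - 1)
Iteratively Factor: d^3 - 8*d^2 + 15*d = (d)*(d^2 - 8*d + 15) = d*(d - 3)*(d - 5)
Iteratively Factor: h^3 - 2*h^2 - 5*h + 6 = (h - 3)*(h^2 + h - 2) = (h - 3)*(h + 2)*(h - 1)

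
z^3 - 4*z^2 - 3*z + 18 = (z - 3)^2*(z + 2)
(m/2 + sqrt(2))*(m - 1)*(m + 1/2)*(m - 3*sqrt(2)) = m^4/2 - sqrt(2)*m^3/2 - m^3/4 - 25*m^2/4 + sqrt(2)*m^2/4 + sqrt(2)*m/4 + 3*m + 3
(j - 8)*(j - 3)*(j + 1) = j^3 - 10*j^2 + 13*j + 24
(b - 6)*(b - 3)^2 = b^3 - 12*b^2 + 45*b - 54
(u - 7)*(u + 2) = u^2 - 5*u - 14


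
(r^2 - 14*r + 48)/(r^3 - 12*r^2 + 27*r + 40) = (r - 6)/(r^2 - 4*r - 5)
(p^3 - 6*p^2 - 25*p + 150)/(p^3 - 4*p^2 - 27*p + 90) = (p - 5)/(p - 3)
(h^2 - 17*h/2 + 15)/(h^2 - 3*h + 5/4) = 2*(h - 6)/(2*h - 1)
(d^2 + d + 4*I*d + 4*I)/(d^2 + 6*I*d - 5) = (d^2 + d + 4*I*d + 4*I)/(d^2 + 6*I*d - 5)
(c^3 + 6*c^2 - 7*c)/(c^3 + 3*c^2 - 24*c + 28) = c*(c - 1)/(c^2 - 4*c + 4)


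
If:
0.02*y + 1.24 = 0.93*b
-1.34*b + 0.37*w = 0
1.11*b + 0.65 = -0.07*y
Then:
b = 0.85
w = 3.06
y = -22.69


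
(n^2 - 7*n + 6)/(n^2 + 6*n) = (n^2 - 7*n + 6)/(n*(n + 6))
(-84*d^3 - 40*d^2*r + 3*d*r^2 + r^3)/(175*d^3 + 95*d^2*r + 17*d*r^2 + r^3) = (-12*d^2 - 4*d*r + r^2)/(25*d^2 + 10*d*r + r^2)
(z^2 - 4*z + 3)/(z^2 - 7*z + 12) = (z - 1)/(z - 4)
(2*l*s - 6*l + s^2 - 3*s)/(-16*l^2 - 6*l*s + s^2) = (s - 3)/(-8*l + s)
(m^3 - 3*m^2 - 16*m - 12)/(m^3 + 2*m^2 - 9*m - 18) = (m^2 - 5*m - 6)/(m^2 - 9)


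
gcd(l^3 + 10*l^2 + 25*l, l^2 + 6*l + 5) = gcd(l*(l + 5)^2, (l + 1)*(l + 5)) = l + 5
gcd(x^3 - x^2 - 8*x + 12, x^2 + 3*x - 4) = 1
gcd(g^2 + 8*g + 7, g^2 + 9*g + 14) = g + 7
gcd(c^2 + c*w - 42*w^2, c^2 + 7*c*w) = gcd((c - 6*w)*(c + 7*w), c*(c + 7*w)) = c + 7*w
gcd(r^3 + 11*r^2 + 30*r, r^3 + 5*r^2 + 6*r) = r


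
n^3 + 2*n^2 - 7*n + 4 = (n - 1)^2*(n + 4)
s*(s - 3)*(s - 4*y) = s^3 - 4*s^2*y - 3*s^2 + 12*s*y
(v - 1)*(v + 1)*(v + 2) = v^3 + 2*v^2 - v - 2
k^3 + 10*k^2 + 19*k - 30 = (k - 1)*(k + 5)*(k + 6)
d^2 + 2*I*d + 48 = (d - 6*I)*(d + 8*I)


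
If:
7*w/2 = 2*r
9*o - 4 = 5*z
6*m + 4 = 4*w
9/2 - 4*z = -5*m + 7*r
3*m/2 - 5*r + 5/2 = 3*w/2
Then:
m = -62/111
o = 1621/3996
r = 21/74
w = 6/37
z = -31/444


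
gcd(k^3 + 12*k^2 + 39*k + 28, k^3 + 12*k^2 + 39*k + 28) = k^3 + 12*k^2 + 39*k + 28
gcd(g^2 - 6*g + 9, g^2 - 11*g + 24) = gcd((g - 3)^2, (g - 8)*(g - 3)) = g - 3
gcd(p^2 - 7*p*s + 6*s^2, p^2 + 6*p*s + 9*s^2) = 1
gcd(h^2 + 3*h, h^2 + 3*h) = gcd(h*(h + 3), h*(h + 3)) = h^2 + 3*h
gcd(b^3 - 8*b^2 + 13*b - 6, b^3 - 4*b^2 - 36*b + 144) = b - 6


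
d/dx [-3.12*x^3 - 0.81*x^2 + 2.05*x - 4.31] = -9.36*x^2 - 1.62*x + 2.05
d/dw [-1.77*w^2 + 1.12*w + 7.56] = 1.12 - 3.54*w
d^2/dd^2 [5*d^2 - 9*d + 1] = 10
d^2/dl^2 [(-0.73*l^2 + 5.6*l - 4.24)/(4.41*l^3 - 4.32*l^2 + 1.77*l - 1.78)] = (-28.394226*l^6 + 653.45616*l^5 - 1595.450682*l^4 + 1322.639748*l^3 - 112.161456*l^2 - 263.545056*l + 69.301672)/(85.766121*l^9 - 252.047376*l^8 + 350.172963*l^7 - 386.798166*l^6 + 344.012427*l^5 - 223.624476*l^4 + 129.126717*l^3 - 57.79215*l^2 + 16.824204*l - 5.639752)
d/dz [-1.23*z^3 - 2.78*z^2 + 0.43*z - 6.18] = -3.69*z^2 - 5.56*z + 0.43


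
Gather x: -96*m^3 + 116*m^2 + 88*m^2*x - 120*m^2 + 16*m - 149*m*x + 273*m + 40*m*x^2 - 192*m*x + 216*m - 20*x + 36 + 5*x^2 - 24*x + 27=-96*m^3 - 4*m^2 + 505*m + x^2*(40*m + 5) + x*(88*m^2 - 341*m - 44) + 63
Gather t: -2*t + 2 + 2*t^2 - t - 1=2*t^2 - 3*t + 1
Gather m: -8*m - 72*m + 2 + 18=20 - 80*m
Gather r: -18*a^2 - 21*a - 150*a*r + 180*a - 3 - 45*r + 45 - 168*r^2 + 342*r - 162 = -18*a^2 + 159*a - 168*r^2 + r*(297 - 150*a) - 120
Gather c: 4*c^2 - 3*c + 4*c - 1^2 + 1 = 4*c^2 + c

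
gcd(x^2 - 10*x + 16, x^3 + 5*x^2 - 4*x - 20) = x - 2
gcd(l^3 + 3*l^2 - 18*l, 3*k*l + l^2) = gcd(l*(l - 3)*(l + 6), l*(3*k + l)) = l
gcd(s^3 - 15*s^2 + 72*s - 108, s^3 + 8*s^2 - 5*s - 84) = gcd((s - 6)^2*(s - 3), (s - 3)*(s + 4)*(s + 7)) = s - 3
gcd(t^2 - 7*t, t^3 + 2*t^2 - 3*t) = t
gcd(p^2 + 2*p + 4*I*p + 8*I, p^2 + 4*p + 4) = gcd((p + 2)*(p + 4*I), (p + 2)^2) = p + 2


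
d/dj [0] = 0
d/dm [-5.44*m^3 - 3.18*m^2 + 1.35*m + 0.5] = -16.32*m^2 - 6.36*m + 1.35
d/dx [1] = 0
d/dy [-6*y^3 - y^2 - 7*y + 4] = -18*y^2 - 2*y - 7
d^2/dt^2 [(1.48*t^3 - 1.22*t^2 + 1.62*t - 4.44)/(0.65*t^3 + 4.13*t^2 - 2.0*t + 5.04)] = (-8.97702000000001*t^6 + 15.6507000000001*t^5 - 64.11522*t^4 - 145.203836*t^3 - 420.592392*t^2 + 330.561504*t + 119.998272)/(0.274625*t^9 + 5.234775*t^8 + 30.725955*t^7 + 44.619197*t^6 - 13.36212*t^5 + 268.148328*t^4 - 208.24928*t^3 + 375.205824*t^2 - 152.4096*t + 128.024064)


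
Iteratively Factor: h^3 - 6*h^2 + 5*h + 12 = (h - 3)*(h^2 - 3*h - 4) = (h - 4)*(h - 3)*(h + 1)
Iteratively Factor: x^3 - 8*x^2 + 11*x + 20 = (x - 4)*(x^2 - 4*x - 5) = (x - 5)*(x - 4)*(x + 1)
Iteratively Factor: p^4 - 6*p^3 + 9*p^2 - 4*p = (p - 4)*(p^3 - 2*p^2 + p) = p*(p - 4)*(p^2 - 2*p + 1) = p*(p - 4)*(p - 1)*(p - 1)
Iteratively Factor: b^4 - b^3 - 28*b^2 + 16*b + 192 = (b + 4)*(b^3 - 5*b^2 - 8*b + 48) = (b - 4)*(b + 4)*(b^2 - b - 12) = (b - 4)^2*(b + 4)*(b + 3)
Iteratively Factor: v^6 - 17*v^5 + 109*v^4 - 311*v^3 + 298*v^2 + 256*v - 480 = (v - 4)*(v^5 - 13*v^4 + 57*v^3 - 83*v^2 - 34*v + 120) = (v - 5)*(v - 4)*(v^4 - 8*v^3 + 17*v^2 + 2*v - 24) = (v - 5)*(v - 4)^2*(v^3 - 4*v^2 + v + 6) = (v - 5)*(v - 4)^2*(v + 1)*(v^2 - 5*v + 6) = (v - 5)*(v - 4)^2*(v - 2)*(v + 1)*(v - 3)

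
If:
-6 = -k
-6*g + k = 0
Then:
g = 1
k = 6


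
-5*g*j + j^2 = j*(-5*g + j)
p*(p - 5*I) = p^2 - 5*I*p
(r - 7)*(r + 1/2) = r^2 - 13*r/2 - 7/2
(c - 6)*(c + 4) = c^2 - 2*c - 24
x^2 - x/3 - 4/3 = (x - 4/3)*(x + 1)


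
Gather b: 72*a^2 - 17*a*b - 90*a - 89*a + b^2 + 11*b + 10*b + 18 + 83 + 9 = 72*a^2 - 179*a + b^2 + b*(21 - 17*a) + 110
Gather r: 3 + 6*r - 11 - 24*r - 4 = -18*r - 12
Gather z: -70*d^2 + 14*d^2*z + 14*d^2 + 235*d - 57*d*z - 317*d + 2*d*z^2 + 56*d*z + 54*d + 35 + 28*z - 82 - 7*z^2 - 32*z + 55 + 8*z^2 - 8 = -56*d^2 - 28*d + z^2*(2*d + 1) + z*(14*d^2 - d - 4)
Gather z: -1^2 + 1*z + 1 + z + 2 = 2*z + 2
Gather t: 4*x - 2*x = 2*x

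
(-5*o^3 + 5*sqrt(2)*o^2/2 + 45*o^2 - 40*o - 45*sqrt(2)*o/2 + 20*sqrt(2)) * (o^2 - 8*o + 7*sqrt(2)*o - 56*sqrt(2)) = -5*o^5 - 65*sqrt(2)*o^4/2 + 85*o^4 - 365*o^3 + 1105*sqrt(2)*o^3/2 - 2600*sqrt(2)*o^2 - 275*o^2 + 2800*o + 2080*sqrt(2)*o - 2240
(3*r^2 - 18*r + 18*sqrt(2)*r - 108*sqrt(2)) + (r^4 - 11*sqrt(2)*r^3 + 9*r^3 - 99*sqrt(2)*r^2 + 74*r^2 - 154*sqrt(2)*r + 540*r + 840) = r^4 - 11*sqrt(2)*r^3 + 9*r^3 - 99*sqrt(2)*r^2 + 77*r^2 - 136*sqrt(2)*r + 522*r - 108*sqrt(2) + 840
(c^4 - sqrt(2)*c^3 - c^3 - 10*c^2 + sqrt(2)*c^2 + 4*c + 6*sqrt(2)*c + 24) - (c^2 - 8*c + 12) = c^4 - sqrt(2)*c^3 - c^3 - 11*c^2 + sqrt(2)*c^2 + 6*sqrt(2)*c + 12*c + 12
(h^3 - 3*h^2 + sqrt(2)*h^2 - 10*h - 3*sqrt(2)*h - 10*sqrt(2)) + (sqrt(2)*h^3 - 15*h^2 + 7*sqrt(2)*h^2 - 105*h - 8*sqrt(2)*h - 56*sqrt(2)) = h^3 + sqrt(2)*h^3 - 18*h^2 + 8*sqrt(2)*h^2 - 115*h - 11*sqrt(2)*h - 66*sqrt(2)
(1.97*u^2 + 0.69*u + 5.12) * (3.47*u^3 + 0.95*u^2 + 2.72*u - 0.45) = 6.8359*u^5 + 4.2658*u^4 + 23.7803*u^3 + 5.8543*u^2 + 13.6159*u - 2.304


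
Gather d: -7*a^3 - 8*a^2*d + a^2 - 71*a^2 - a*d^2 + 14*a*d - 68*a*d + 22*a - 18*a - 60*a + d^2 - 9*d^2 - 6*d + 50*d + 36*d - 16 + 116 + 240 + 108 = -7*a^3 - 70*a^2 - 56*a + d^2*(-a - 8) + d*(-8*a^2 - 54*a + 80) + 448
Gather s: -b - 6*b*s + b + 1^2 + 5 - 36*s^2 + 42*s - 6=-36*s^2 + s*(42 - 6*b)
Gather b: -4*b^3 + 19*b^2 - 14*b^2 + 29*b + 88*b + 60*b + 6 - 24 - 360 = -4*b^3 + 5*b^2 + 177*b - 378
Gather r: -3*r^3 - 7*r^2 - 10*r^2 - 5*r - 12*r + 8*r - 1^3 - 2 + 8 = -3*r^3 - 17*r^2 - 9*r + 5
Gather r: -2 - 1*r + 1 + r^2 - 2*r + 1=r^2 - 3*r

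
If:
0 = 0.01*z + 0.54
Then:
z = -54.00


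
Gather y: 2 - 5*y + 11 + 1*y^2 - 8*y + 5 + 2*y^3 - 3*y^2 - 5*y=2*y^3 - 2*y^2 - 18*y + 18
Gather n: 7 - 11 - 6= -10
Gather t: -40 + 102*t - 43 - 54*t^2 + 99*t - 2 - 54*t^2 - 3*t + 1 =-108*t^2 + 198*t - 84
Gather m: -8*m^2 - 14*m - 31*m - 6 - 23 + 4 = -8*m^2 - 45*m - 25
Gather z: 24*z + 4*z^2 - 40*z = 4*z^2 - 16*z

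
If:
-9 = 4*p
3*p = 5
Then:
No Solution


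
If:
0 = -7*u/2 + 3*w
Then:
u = 6*w/7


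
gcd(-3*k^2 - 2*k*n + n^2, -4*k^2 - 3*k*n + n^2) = k + n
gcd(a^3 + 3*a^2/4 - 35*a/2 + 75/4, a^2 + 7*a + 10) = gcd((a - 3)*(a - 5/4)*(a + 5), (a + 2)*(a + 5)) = a + 5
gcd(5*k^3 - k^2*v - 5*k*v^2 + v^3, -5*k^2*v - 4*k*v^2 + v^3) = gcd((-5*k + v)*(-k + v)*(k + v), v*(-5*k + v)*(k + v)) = -5*k^2 - 4*k*v + v^2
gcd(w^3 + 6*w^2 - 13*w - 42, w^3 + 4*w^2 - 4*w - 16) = w + 2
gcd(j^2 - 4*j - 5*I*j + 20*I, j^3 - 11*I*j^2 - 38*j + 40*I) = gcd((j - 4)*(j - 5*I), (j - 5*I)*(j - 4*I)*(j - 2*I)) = j - 5*I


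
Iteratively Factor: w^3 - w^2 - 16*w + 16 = (w + 4)*(w^2 - 5*w + 4) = (w - 4)*(w + 4)*(w - 1)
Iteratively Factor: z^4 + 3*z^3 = (z + 3)*(z^3) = z*(z + 3)*(z^2) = z^2*(z + 3)*(z)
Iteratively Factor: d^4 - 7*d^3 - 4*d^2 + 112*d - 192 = (d + 4)*(d^3 - 11*d^2 + 40*d - 48) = (d - 3)*(d + 4)*(d^2 - 8*d + 16) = (d - 4)*(d - 3)*(d + 4)*(d - 4)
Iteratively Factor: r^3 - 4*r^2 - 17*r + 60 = (r - 3)*(r^2 - r - 20) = (r - 5)*(r - 3)*(r + 4)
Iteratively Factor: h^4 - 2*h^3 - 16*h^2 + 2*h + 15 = (h + 1)*(h^3 - 3*h^2 - 13*h + 15) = (h - 5)*(h + 1)*(h^2 + 2*h - 3) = (h - 5)*(h - 1)*(h + 1)*(h + 3)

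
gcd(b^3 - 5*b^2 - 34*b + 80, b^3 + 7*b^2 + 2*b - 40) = b^2 + 3*b - 10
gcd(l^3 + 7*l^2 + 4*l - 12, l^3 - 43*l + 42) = l - 1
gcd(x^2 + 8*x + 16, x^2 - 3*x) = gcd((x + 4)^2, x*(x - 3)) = 1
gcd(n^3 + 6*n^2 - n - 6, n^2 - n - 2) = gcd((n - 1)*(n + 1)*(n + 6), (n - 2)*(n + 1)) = n + 1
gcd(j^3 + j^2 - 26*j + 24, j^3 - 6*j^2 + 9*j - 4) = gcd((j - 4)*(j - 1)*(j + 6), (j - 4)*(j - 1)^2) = j^2 - 5*j + 4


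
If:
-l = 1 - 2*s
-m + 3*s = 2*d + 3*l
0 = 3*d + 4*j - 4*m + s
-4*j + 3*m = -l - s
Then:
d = 4/5 - 7*s/5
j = 3*s/5 + 4/5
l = 2*s - 1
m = 7/5 - s/5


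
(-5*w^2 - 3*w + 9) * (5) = -25*w^2 - 15*w + 45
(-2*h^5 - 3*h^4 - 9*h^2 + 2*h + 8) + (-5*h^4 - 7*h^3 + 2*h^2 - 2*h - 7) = -2*h^5 - 8*h^4 - 7*h^3 - 7*h^2 + 1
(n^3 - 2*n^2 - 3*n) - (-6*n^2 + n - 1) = n^3 + 4*n^2 - 4*n + 1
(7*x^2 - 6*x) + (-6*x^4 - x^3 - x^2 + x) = -6*x^4 - x^3 + 6*x^2 - 5*x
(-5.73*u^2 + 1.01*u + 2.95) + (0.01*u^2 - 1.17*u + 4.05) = -5.72*u^2 - 0.16*u + 7.0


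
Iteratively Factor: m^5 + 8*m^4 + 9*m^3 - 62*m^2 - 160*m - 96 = (m - 3)*(m^4 + 11*m^3 + 42*m^2 + 64*m + 32) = (m - 3)*(m + 4)*(m^3 + 7*m^2 + 14*m + 8) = (m - 3)*(m + 4)^2*(m^2 + 3*m + 2) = (m - 3)*(m + 2)*(m + 4)^2*(m + 1)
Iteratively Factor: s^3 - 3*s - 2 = (s + 1)*(s^2 - s - 2) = (s + 1)^2*(s - 2)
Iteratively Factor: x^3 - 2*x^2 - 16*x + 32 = (x - 4)*(x^2 + 2*x - 8) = (x - 4)*(x + 4)*(x - 2)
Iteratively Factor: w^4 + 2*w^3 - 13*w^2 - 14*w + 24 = (w + 2)*(w^3 - 13*w + 12) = (w - 3)*(w + 2)*(w^2 + 3*w - 4) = (w - 3)*(w + 2)*(w + 4)*(w - 1)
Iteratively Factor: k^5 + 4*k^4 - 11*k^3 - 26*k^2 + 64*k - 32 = (k + 4)*(k^4 - 11*k^2 + 18*k - 8) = (k - 2)*(k + 4)*(k^3 + 2*k^2 - 7*k + 4) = (k - 2)*(k + 4)^2*(k^2 - 2*k + 1) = (k - 2)*(k - 1)*(k + 4)^2*(k - 1)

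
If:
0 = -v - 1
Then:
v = -1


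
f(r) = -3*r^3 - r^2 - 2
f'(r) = -9*r^2 - 2*r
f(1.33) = -10.83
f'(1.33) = -18.58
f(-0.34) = -2.00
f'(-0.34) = -0.36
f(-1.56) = 6.96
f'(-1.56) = -18.78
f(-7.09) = 1016.93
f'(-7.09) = -438.23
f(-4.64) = 276.16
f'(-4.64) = -184.49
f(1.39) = -11.99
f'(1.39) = -20.17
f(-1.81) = 12.51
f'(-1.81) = -25.86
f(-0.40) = -1.97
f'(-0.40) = -0.64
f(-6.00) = 610.00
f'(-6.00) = -312.00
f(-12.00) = 5038.00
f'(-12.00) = -1272.00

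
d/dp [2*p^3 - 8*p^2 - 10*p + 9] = 6*p^2 - 16*p - 10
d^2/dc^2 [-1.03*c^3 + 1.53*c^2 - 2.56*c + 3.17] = 3.06 - 6.18*c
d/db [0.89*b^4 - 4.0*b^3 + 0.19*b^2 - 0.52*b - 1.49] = 3.56*b^3 - 12.0*b^2 + 0.38*b - 0.52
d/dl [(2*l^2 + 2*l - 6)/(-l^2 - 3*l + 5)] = 4*(-l^2 + 2*l - 2)/(l^4 + 6*l^3 - l^2 - 30*l + 25)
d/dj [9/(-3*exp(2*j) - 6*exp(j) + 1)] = 54*(exp(j) + 1)*exp(j)/(3*exp(2*j) + 6*exp(j) - 1)^2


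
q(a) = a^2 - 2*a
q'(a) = 2*a - 2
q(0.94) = -1.00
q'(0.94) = -0.12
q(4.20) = 9.24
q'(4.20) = 6.40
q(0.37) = -0.60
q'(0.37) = -1.26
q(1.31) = -0.90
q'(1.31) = 0.62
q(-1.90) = 7.41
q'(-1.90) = -5.80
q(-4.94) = 34.28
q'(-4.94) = -11.88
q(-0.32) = 0.74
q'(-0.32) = -2.64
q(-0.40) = 0.96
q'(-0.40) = -2.80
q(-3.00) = 15.00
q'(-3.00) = -8.00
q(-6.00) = 48.00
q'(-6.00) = -14.00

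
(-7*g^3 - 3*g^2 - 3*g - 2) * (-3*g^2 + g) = 21*g^5 + 2*g^4 + 6*g^3 + 3*g^2 - 2*g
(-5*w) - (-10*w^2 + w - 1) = 10*w^2 - 6*w + 1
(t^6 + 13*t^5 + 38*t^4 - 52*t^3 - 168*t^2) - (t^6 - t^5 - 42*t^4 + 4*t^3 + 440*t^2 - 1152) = 14*t^5 + 80*t^4 - 56*t^3 - 608*t^2 + 1152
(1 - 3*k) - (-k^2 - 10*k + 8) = k^2 + 7*k - 7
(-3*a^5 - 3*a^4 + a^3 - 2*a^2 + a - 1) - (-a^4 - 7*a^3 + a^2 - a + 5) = -3*a^5 - 2*a^4 + 8*a^3 - 3*a^2 + 2*a - 6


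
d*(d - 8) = d^2 - 8*d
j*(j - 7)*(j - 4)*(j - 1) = j^4 - 12*j^3 + 39*j^2 - 28*j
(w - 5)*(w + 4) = w^2 - w - 20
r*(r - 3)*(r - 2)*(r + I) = r^4 - 5*r^3 + I*r^3 + 6*r^2 - 5*I*r^2 + 6*I*r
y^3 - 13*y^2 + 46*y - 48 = (y - 8)*(y - 3)*(y - 2)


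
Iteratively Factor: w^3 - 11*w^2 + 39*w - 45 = (w - 3)*(w^2 - 8*w + 15) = (w - 5)*(w - 3)*(w - 3)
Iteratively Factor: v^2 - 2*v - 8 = (v - 4)*(v + 2)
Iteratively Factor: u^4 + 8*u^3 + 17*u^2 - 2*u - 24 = (u + 2)*(u^3 + 6*u^2 + 5*u - 12) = (u + 2)*(u + 3)*(u^2 + 3*u - 4) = (u - 1)*(u + 2)*(u + 3)*(u + 4)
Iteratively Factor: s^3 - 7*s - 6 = (s + 1)*(s^2 - s - 6) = (s + 1)*(s + 2)*(s - 3)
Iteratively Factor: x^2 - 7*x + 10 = (x - 5)*(x - 2)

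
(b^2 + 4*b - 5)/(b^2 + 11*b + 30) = (b - 1)/(b + 6)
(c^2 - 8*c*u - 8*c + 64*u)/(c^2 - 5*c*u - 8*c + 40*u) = (-c + 8*u)/(-c + 5*u)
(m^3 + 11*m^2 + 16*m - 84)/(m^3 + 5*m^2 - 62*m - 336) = (m - 2)/(m - 8)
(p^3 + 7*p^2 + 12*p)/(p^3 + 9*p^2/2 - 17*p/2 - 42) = 2*p*(p + 3)/(2*p^2 + p - 21)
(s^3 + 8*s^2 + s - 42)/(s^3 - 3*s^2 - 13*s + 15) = (s^2 + 5*s - 14)/(s^2 - 6*s + 5)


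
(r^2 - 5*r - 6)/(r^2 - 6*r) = (r + 1)/r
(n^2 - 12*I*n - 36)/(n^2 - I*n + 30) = (n - 6*I)/(n + 5*I)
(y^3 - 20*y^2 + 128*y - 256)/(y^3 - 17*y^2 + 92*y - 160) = (y - 8)/(y - 5)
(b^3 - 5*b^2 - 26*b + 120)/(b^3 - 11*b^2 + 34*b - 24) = (b + 5)/(b - 1)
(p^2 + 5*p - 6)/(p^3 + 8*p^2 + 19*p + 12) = (p^2 + 5*p - 6)/(p^3 + 8*p^2 + 19*p + 12)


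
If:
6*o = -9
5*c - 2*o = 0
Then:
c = -3/5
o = -3/2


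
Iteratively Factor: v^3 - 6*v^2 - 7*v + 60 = (v - 5)*(v^2 - v - 12) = (v - 5)*(v - 4)*(v + 3)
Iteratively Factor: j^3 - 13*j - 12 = (j + 1)*(j^2 - j - 12) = (j + 1)*(j + 3)*(j - 4)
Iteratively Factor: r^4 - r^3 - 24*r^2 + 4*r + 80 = (r - 5)*(r^3 + 4*r^2 - 4*r - 16) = (r - 5)*(r + 2)*(r^2 + 2*r - 8) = (r - 5)*(r - 2)*(r + 2)*(r + 4)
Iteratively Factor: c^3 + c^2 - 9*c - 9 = (c - 3)*(c^2 + 4*c + 3) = (c - 3)*(c + 1)*(c + 3)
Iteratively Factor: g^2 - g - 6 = (g - 3)*(g + 2)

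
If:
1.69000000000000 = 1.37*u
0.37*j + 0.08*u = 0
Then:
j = -0.27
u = 1.23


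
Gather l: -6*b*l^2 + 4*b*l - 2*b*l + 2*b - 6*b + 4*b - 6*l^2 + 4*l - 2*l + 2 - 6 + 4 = l^2*(-6*b - 6) + l*(2*b + 2)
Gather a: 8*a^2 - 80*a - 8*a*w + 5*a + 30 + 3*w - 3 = 8*a^2 + a*(-8*w - 75) + 3*w + 27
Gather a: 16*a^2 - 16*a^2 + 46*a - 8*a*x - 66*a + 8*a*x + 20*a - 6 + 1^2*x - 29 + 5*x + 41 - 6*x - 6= 0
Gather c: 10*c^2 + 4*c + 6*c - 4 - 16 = 10*c^2 + 10*c - 20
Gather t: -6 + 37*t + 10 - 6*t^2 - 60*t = -6*t^2 - 23*t + 4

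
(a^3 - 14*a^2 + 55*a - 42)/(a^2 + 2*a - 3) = (a^2 - 13*a + 42)/(a + 3)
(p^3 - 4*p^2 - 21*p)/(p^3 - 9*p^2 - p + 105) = p/(p - 5)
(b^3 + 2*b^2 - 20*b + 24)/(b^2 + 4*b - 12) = b - 2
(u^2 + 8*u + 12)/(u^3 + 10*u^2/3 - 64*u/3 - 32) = 3*(u + 2)/(3*u^2 - 8*u - 16)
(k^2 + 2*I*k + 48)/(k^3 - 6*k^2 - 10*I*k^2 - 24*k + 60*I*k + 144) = (k + 8*I)/(k^2 + k*(-6 - 4*I) + 24*I)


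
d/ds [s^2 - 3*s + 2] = 2*s - 3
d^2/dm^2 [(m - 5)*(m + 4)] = 2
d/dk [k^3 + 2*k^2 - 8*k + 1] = 3*k^2 + 4*k - 8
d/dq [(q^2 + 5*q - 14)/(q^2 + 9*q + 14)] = 4/(q^2 + 4*q + 4)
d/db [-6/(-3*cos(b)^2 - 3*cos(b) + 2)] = 18*(2*cos(b) + 1)*sin(b)/(3*cos(b)^2 + 3*cos(b) - 2)^2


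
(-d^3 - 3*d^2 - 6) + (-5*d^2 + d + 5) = -d^3 - 8*d^2 + d - 1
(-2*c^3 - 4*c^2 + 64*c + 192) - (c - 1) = -2*c^3 - 4*c^2 + 63*c + 193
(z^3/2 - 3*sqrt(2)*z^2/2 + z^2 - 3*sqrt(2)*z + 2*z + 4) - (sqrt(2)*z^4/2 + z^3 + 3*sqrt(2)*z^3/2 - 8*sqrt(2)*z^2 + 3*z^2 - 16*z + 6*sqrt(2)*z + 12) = -sqrt(2)*z^4/2 - 3*sqrt(2)*z^3/2 - z^3/2 - 2*z^2 + 13*sqrt(2)*z^2/2 - 9*sqrt(2)*z + 18*z - 8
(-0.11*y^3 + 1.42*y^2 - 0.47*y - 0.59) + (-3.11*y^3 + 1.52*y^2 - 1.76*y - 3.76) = -3.22*y^3 + 2.94*y^2 - 2.23*y - 4.35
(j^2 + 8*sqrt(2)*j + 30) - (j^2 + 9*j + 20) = -9*j + 8*sqrt(2)*j + 10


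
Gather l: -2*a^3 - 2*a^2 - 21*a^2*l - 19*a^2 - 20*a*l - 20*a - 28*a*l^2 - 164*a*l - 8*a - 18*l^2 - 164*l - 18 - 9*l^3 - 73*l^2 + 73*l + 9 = -2*a^3 - 21*a^2 - 28*a - 9*l^3 + l^2*(-28*a - 91) + l*(-21*a^2 - 184*a - 91) - 9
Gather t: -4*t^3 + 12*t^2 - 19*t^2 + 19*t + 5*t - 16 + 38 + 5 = -4*t^3 - 7*t^2 + 24*t + 27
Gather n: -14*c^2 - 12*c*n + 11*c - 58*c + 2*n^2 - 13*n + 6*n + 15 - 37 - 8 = -14*c^2 - 47*c + 2*n^2 + n*(-12*c - 7) - 30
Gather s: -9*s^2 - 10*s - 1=-9*s^2 - 10*s - 1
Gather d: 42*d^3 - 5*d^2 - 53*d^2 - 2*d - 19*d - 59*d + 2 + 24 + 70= 42*d^3 - 58*d^2 - 80*d + 96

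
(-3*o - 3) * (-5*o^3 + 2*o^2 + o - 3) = 15*o^4 + 9*o^3 - 9*o^2 + 6*o + 9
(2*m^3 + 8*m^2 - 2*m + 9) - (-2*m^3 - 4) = 4*m^3 + 8*m^2 - 2*m + 13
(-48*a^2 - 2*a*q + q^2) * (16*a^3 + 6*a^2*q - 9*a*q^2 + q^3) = -768*a^5 - 320*a^4*q + 436*a^3*q^2 - 24*a^2*q^3 - 11*a*q^4 + q^5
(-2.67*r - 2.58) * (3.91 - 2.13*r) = 5.6871*r^2 - 4.9443*r - 10.0878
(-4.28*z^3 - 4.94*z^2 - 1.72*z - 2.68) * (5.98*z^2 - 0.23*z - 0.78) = -25.5944*z^5 - 28.5568*z^4 - 5.811*z^3 - 11.7776*z^2 + 1.958*z + 2.0904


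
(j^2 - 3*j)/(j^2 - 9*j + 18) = j/(j - 6)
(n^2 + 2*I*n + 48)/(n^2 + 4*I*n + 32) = (n - 6*I)/(n - 4*I)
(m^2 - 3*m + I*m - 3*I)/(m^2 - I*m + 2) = (m - 3)/(m - 2*I)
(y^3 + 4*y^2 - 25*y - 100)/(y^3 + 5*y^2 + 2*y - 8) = (y^2 - 25)/(y^2 + y - 2)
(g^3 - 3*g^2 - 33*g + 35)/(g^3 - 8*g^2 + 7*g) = (g + 5)/g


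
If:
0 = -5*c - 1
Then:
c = -1/5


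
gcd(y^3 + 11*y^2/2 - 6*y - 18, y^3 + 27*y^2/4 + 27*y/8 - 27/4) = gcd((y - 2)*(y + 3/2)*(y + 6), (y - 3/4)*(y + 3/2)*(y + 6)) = y^2 + 15*y/2 + 9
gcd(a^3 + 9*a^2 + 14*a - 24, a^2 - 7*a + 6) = a - 1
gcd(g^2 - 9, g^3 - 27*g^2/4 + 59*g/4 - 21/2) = g - 3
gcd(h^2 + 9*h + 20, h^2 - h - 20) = h + 4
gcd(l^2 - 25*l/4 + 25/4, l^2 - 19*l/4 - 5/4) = l - 5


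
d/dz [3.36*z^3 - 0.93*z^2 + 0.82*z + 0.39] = 10.08*z^2 - 1.86*z + 0.82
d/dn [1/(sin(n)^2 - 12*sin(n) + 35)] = 2*(6 - sin(n))*cos(n)/(sin(n)^2 - 12*sin(n) + 35)^2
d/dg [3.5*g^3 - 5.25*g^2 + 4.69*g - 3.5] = 10.5*g^2 - 10.5*g + 4.69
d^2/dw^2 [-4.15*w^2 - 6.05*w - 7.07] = -8.30000000000000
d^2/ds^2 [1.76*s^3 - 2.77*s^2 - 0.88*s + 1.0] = 10.56*s - 5.54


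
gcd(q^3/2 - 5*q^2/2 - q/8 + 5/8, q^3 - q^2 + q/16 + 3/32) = q - 1/2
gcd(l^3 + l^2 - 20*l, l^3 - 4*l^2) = l^2 - 4*l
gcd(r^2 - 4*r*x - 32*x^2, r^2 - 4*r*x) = 1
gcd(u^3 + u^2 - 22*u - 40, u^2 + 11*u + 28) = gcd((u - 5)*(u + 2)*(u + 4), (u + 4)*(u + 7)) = u + 4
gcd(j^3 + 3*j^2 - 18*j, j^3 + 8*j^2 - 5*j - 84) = j - 3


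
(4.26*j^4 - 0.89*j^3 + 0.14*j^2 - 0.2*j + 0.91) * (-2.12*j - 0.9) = -9.0312*j^5 - 1.9472*j^4 + 0.5042*j^3 + 0.298*j^2 - 1.7492*j - 0.819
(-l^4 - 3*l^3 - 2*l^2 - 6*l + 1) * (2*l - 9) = -2*l^5 + 3*l^4 + 23*l^3 + 6*l^2 + 56*l - 9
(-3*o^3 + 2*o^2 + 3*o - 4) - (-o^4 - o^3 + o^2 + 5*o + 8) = o^4 - 2*o^3 + o^2 - 2*o - 12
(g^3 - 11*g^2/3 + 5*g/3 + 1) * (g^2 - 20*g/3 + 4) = g^5 - 31*g^4/3 + 271*g^3/9 - 223*g^2/9 + 4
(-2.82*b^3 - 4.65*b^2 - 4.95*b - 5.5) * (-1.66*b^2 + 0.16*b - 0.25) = 4.6812*b^5 + 7.2678*b^4 + 8.178*b^3 + 9.5005*b^2 + 0.3575*b + 1.375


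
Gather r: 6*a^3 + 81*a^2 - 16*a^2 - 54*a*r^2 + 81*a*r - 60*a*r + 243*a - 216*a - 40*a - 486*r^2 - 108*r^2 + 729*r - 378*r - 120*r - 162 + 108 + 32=6*a^3 + 65*a^2 - 13*a + r^2*(-54*a - 594) + r*(21*a + 231) - 22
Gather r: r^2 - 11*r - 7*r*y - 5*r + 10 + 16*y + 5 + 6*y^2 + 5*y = r^2 + r*(-7*y - 16) + 6*y^2 + 21*y + 15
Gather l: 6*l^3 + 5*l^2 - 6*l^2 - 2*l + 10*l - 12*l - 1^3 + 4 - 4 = 6*l^3 - l^2 - 4*l - 1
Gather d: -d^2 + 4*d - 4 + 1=-d^2 + 4*d - 3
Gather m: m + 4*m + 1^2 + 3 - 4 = 5*m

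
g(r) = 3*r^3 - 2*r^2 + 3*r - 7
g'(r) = 9*r^2 - 4*r + 3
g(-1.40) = -23.35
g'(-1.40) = 26.24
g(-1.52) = -26.72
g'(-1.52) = 29.87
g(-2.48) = -72.50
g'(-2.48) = 68.27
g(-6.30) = -855.42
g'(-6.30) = 385.41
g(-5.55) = -598.12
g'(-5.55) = 302.42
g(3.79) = 138.96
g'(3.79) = 117.12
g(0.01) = -6.97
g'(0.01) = 2.96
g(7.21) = 1035.08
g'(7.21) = 442.02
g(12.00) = 4925.00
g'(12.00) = 1251.00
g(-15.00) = -10627.00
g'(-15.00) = 2088.00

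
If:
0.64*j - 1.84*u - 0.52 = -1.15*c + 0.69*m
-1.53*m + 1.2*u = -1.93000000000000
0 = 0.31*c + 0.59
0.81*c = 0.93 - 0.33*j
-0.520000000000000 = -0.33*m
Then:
No Solution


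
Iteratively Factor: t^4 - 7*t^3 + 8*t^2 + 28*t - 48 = (t - 2)*(t^3 - 5*t^2 - 2*t + 24) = (t - 4)*(t - 2)*(t^2 - t - 6) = (t - 4)*(t - 3)*(t - 2)*(t + 2)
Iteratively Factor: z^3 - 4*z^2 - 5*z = (z)*(z^2 - 4*z - 5) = z*(z + 1)*(z - 5)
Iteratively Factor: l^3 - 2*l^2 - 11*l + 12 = (l - 1)*(l^2 - l - 12) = (l - 4)*(l - 1)*(l + 3)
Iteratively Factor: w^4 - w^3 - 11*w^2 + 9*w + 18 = (w - 2)*(w^3 + w^2 - 9*w - 9) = (w - 2)*(w + 1)*(w^2 - 9) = (w - 2)*(w + 1)*(w + 3)*(w - 3)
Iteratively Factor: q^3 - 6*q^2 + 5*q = (q - 1)*(q^2 - 5*q) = q*(q - 1)*(q - 5)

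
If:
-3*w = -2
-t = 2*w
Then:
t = -4/3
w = 2/3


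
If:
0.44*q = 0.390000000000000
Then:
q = 0.89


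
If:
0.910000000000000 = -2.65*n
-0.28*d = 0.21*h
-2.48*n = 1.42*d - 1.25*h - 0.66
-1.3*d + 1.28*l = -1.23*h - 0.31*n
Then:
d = 0.49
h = -0.65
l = 1.21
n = -0.34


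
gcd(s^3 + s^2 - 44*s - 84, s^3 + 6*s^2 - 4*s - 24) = s^2 + 8*s + 12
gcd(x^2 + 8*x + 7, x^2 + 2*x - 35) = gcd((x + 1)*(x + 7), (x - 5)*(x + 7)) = x + 7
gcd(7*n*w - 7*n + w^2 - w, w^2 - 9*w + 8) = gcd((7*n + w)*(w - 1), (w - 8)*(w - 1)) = w - 1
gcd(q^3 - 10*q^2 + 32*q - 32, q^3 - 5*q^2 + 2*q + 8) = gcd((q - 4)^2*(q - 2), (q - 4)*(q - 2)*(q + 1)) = q^2 - 6*q + 8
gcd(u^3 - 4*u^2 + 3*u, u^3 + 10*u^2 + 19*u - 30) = u - 1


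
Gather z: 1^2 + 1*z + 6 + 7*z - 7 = 8*z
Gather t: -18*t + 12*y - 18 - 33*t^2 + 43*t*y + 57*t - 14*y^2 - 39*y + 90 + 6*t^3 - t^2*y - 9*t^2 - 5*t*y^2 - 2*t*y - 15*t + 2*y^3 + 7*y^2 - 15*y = 6*t^3 + t^2*(-y - 42) + t*(-5*y^2 + 41*y + 24) + 2*y^3 - 7*y^2 - 42*y + 72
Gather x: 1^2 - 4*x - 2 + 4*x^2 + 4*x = 4*x^2 - 1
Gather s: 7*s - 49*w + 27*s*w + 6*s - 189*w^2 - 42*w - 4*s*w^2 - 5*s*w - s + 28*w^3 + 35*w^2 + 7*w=s*(-4*w^2 + 22*w + 12) + 28*w^3 - 154*w^2 - 84*w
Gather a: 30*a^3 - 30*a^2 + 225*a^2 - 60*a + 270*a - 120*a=30*a^3 + 195*a^2 + 90*a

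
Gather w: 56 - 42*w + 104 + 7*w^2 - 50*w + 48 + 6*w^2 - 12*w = 13*w^2 - 104*w + 208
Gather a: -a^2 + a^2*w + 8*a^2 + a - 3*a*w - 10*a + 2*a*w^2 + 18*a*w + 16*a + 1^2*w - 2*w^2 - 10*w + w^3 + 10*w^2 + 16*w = a^2*(w + 7) + a*(2*w^2 + 15*w + 7) + w^3 + 8*w^2 + 7*w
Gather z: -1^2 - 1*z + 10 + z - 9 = 0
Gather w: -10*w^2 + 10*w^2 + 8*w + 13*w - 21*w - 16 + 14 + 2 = 0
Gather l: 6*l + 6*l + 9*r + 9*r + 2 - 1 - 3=12*l + 18*r - 2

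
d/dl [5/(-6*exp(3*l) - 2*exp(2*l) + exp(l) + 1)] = (90*exp(2*l) + 20*exp(l) - 5)*exp(l)/(6*exp(3*l) + 2*exp(2*l) - exp(l) - 1)^2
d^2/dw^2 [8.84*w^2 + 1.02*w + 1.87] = 17.6800000000000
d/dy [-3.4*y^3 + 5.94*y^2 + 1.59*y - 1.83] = -10.2*y^2 + 11.88*y + 1.59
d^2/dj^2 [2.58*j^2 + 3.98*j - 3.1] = 5.16000000000000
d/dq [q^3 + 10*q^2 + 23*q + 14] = 3*q^2 + 20*q + 23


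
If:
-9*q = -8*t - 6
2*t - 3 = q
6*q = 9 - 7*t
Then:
No Solution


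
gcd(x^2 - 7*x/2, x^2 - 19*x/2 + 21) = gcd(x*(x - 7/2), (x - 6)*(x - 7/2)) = x - 7/2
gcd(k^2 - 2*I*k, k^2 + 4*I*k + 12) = k - 2*I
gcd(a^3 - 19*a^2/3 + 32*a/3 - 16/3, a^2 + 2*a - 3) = a - 1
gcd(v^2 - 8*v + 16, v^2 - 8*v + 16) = v^2 - 8*v + 16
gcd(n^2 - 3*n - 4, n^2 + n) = n + 1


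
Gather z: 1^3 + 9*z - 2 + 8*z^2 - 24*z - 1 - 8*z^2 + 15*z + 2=0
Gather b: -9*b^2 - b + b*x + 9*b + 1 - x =-9*b^2 + b*(x + 8) - x + 1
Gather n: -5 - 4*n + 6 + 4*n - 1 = 0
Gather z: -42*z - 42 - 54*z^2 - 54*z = -54*z^2 - 96*z - 42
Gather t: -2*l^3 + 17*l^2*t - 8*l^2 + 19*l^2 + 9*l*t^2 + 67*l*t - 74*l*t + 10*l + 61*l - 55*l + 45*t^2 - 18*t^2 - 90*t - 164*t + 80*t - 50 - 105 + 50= -2*l^3 + 11*l^2 + 16*l + t^2*(9*l + 27) + t*(17*l^2 - 7*l - 174) - 105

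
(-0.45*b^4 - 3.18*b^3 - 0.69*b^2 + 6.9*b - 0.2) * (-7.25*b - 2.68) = 3.2625*b^5 + 24.261*b^4 + 13.5249*b^3 - 48.1758*b^2 - 17.042*b + 0.536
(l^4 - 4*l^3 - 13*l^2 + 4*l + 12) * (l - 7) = l^5 - 11*l^4 + 15*l^3 + 95*l^2 - 16*l - 84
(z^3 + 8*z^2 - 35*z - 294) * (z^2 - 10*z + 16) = z^5 - 2*z^4 - 99*z^3 + 184*z^2 + 2380*z - 4704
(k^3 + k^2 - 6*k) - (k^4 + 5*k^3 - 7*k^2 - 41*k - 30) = -k^4 - 4*k^3 + 8*k^2 + 35*k + 30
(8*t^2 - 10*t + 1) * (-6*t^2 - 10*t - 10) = -48*t^4 - 20*t^3 + 14*t^2 + 90*t - 10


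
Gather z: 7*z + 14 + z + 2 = 8*z + 16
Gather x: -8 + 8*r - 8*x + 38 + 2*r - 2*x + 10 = 10*r - 10*x + 40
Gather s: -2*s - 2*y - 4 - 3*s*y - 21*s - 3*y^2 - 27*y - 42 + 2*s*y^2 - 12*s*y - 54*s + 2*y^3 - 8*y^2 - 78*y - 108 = s*(2*y^2 - 15*y - 77) + 2*y^3 - 11*y^2 - 107*y - 154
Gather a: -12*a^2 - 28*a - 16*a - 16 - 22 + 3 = -12*a^2 - 44*a - 35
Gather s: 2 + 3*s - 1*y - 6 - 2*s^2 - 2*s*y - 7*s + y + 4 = -2*s^2 + s*(-2*y - 4)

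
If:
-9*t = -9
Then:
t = 1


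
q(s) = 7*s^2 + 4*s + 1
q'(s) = 14*s + 4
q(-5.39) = 182.80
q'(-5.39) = -71.46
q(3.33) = 91.94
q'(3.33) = 50.62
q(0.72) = 7.51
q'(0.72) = 14.08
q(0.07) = 1.31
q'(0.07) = 4.98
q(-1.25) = 6.94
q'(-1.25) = -13.50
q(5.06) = 200.47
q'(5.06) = 74.84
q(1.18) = 15.47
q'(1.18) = 20.52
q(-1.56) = 11.80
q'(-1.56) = -17.84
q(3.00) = 76.00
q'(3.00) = 46.00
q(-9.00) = 532.00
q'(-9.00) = -122.00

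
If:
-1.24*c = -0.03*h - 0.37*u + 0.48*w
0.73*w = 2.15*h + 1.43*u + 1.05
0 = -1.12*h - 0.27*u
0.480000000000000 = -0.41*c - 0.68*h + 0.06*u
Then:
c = -0.72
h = -0.20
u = 0.83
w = 2.48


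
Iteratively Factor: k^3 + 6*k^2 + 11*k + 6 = (k + 3)*(k^2 + 3*k + 2) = (k + 2)*(k + 3)*(k + 1)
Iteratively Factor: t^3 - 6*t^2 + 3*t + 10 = (t - 2)*(t^2 - 4*t - 5) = (t - 5)*(t - 2)*(t + 1)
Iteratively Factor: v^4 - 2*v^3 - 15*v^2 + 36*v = (v - 3)*(v^3 + v^2 - 12*v) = v*(v - 3)*(v^2 + v - 12) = v*(v - 3)*(v + 4)*(v - 3)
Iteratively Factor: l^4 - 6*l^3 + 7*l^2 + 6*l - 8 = (l + 1)*(l^3 - 7*l^2 + 14*l - 8) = (l - 1)*(l + 1)*(l^2 - 6*l + 8) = (l - 4)*(l - 1)*(l + 1)*(l - 2)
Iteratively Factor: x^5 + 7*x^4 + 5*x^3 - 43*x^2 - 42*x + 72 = (x - 1)*(x^4 + 8*x^3 + 13*x^2 - 30*x - 72) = (x - 1)*(x + 3)*(x^3 + 5*x^2 - 2*x - 24) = (x - 1)*(x + 3)*(x + 4)*(x^2 + x - 6) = (x - 1)*(x + 3)^2*(x + 4)*(x - 2)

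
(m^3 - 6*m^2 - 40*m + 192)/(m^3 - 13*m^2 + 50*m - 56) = (m^2 - 2*m - 48)/(m^2 - 9*m + 14)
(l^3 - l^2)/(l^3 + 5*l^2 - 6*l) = l/(l + 6)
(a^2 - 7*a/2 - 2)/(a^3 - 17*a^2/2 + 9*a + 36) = (2*a + 1)/(2*a^2 - 9*a - 18)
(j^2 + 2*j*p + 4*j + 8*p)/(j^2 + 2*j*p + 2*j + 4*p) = (j + 4)/(j + 2)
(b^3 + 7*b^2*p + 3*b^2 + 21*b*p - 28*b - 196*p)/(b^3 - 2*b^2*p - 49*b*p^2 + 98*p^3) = (b^2 + 3*b - 28)/(b^2 - 9*b*p + 14*p^2)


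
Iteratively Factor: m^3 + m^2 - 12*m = (m + 4)*(m^2 - 3*m) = m*(m + 4)*(m - 3)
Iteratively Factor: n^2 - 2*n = (n - 2)*(n)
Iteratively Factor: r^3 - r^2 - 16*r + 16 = (r + 4)*(r^2 - 5*r + 4) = (r - 1)*(r + 4)*(r - 4)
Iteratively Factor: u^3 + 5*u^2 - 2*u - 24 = (u + 4)*(u^2 + u - 6) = (u - 2)*(u + 4)*(u + 3)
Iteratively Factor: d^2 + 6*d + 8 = (d + 2)*(d + 4)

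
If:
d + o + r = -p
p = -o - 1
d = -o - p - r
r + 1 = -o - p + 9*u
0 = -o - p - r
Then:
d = 0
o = -p - 1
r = 1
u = 1/9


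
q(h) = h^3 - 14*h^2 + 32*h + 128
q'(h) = 3*h^2 - 28*h + 32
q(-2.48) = -52.72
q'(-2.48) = 119.89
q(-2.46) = -50.33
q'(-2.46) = 119.03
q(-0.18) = 121.78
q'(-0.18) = 37.14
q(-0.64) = 101.52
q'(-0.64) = 51.15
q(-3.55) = -206.77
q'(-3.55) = 169.21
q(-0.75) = 95.70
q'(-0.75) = 54.69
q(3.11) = 122.19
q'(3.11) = -26.06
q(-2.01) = -1.00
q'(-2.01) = 100.40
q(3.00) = 125.00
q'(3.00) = -25.00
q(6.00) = 32.00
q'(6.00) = -28.00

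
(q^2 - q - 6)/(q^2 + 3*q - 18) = (q + 2)/(q + 6)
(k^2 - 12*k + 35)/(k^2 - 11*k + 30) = (k - 7)/(k - 6)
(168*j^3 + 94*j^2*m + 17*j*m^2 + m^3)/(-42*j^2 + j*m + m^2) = (-24*j^2 - 10*j*m - m^2)/(6*j - m)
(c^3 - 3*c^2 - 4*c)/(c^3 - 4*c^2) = (c + 1)/c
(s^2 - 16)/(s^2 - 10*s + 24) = (s + 4)/(s - 6)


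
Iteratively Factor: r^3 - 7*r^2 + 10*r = (r - 2)*(r^2 - 5*r) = r*(r - 2)*(r - 5)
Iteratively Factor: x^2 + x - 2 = (x - 1)*(x + 2)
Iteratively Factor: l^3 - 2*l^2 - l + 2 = (l + 1)*(l^2 - 3*l + 2) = (l - 1)*(l + 1)*(l - 2)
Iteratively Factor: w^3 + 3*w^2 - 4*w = (w + 4)*(w^2 - w) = (w - 1)*(w + 4)*(w)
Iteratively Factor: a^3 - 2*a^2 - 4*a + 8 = (a + 2)*(a^2 - 4*a + 4) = (a - 2)*(a + 2)*(a - 2)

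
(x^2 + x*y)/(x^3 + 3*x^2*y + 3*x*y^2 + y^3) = x/(x^2 + 2*x*y + y^2)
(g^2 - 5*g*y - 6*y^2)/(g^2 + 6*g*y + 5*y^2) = (g - 6*y)/(g + 5*y)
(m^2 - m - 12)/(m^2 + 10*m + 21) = (m - 4)/(m + 7)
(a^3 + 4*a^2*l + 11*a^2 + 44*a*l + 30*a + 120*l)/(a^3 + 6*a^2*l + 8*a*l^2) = (a^2 + 11*a + 30)/(a*(a + 2*l))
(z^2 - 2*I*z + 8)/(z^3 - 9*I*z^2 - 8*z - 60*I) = (z - 4*I)/(z^2 - 11*I*z - 30)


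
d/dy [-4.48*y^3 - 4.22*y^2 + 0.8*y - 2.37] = -13.44*y^2 - 8.44*y + 0.8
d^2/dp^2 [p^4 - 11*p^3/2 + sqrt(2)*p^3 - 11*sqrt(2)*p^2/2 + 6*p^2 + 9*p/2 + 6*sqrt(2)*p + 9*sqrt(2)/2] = 12*p^2 - 33*p + 6*sqrt(2)*p - 11*sqrt(2) + 12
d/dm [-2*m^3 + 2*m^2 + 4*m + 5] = -6*m^2 + 4*m + 4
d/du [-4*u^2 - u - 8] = -8*u - 1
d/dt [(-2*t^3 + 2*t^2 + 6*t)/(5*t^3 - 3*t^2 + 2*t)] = 2*(-2*t^2 - 34*t + 11)/(25*t^4 - 30*t^3 + 29*t^2 - 12*t + 4)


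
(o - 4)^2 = o^2 - 8*o + 16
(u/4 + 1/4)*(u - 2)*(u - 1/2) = u^3/4 - 3*u^2/8 - 3*u/8 + 1/4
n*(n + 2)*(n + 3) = n^3 + 5*n^2 + 6*n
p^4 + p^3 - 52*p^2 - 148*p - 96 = (p - 8)*(p + 1)*(p + 2)*(p + 6)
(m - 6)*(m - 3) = m^2 - 9*m + 18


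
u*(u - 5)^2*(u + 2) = u^4 - 8*u^3 + 5*u^2 + 50*u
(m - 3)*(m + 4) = m^2 + m - 12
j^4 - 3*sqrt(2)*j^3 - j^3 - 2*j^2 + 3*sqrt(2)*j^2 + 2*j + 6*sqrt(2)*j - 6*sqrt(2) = (j - 1)*(j - 3*sqrt(2))*(j - sqrt(2))*(j + sqrt(2))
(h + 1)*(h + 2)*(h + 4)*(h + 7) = h^4 + 14*h^3 + 63*h^2 + 106*h + 56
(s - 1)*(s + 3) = s^2 + 2*s - 3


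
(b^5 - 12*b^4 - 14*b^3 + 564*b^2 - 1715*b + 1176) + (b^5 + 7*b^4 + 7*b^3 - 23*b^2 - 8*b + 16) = 2*b^5 - 5*b^4 - 7*b^3 + 541*b^2 - 1723*b + 1192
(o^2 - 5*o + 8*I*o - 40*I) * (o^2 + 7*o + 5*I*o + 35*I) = o^4 + 2*o^3 + 13*I*o^3 - 75*o^2 + 26*I*o^2 - 80*o - 455*I*o + 1400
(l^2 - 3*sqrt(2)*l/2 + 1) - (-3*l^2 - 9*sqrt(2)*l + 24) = 4*l^2 + 15*sqrt(2)*l/2 - 23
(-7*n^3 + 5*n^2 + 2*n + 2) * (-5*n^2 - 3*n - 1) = 35*n^5 - 4*n^4 - 18*n^3 - 21*n^2 - 8*n - 2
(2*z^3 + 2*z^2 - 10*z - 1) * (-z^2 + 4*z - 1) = -2*z^5 + 6*z^4 + 16*z^3 - 41*z^2 + 6*z + 1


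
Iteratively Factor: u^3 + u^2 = (u)*(u^2 + u) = u*(u + 1)*(u)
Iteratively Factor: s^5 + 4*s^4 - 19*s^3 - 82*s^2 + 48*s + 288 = (s + 3)*(s^4 + s^3 - 22*s^2 - 16*s + 96) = (s - 4)*(s + 3)*(s^3 + 5*s^2 - 2*s - 24) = (s - 4)*(s + 3)*(s + 4)*(s^2 + s - 6) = (s - 4)*(s - 2)*(s + 3)*(s + 4)*(s + 3)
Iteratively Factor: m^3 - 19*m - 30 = (m + 3)*(m^2 - 3*m - 10) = (m + 2)*(m + 3)*(m - 5)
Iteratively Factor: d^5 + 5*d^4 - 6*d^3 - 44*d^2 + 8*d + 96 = (d - 2)*(d^4 + 7*d^3 + 8*d^2 - 28*d - 48) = (d - 2)*(d + 2)*(d^3 + 5*d^2 - 2*d - 24) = (d - 2)*(d + 2)*(d + 4)*(d^2 + d - 6) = (d - 2)*(d + 2)*(d + 3)*(d + 4)*(d - 2)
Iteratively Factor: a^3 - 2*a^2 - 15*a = (a + 3)*(a^2 - 5*a) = (a - 5)*(a + 3)*(a)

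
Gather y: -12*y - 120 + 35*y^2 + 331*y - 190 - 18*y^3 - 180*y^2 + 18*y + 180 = -18*y^3 - 145*y^2 + 337*y - 130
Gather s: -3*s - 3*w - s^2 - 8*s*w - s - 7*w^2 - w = -s^2 + s*(-8*w - 4) - 7*w^2 - 4*w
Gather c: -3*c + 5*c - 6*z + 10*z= 2*c + 4*z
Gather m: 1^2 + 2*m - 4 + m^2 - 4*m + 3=m^2 - 2*m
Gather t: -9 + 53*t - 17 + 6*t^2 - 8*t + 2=6*t^2 + 45*t - 24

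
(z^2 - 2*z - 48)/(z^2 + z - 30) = (z - 8)/(z - 5)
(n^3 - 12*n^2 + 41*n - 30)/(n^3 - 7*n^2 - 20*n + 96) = (n^3 - 12*n^2 + 41*n - 30)/(n^3 - 7*n^2 - 20*n + 96)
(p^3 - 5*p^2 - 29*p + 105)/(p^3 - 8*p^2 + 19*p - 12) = (p^2 - 2*p - 35)/(p^2 - 5*p + 4)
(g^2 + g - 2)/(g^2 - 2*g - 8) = (g - 1)/(g - 4)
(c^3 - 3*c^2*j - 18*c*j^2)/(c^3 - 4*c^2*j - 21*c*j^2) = (c - 6*j)/(c - 7*j)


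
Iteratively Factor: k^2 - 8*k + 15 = (k - 5)*(k - 3)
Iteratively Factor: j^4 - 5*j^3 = (j)*(j^3 - 5*j^2) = j^2*(j^2 - 5*j) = j^2*(j - 5)*(j)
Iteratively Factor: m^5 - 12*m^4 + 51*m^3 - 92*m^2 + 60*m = (m)*(m^4 - 12*m^3 + 51*m^2 - 92*m + 60) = m*(m - 3)*(m^3 - 9*m^2 + 24*m - 20) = m*(m - 5)*(m - 3)*(m^2 - 4*m + 4) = m*(m - 5)*(m - 3)*(m - 2)*(m - 2)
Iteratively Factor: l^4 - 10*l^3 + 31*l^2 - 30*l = (l - 3)*(l^3 - 7*l^2 + 10*l) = (l - 5)*(l - 3)*(l^2 - 2*l) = (l - 5)*(l - 3)*(l - 2)*(l)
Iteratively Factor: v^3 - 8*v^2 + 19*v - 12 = (v - 4)*(v^2 - 4*v + 3) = (v - 4)*(v - 3)*(v - 1)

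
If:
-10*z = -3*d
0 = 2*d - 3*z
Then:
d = 0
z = 0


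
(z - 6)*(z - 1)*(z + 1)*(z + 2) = z^4 - 4*z^3 - 13*z^2 + 4*z + 12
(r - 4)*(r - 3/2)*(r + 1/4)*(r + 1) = r^4 - 17*r^3/4 - 5*r^2/8 + 49*r/8 + 3/2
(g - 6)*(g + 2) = g^2 - 4*g - 12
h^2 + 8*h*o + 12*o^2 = (h + 2*o)*(h + 6*o)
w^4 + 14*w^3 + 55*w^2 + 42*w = w*(w + 1)*(w + 6)*(w + 7)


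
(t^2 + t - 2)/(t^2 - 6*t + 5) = (t + 2)/(t - 5)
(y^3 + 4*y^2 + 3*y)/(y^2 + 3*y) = y + 1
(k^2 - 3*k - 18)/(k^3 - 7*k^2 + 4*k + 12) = (k + 3)/(k^2 - k - 2)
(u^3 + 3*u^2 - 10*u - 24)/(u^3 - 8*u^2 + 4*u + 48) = (u^2 + u - 12)/(u^2 - 10*u + 24)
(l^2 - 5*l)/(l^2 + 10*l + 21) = l*(l - 5)/(l^2 + 10*l + 21)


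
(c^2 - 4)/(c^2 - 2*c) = (c + 2)/c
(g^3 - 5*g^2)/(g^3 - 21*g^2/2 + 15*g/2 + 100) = 2*g^2/(2*g^2 - 11*g - 40)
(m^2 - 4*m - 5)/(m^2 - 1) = (m - 5)/(m - 1)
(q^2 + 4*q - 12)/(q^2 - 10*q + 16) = (q + 6)/(q - 8)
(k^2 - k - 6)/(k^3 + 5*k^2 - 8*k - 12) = (k^2 - k - 6)/(k^3 + 5*k^2 - 8*k - 12)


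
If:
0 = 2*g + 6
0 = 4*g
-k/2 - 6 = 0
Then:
No Solution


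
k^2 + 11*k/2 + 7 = (k + 2)*(k + 7/2)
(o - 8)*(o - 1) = o^2 - 9*o + 8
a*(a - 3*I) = a^2 - 3*I*a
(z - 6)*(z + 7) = z^2 + z - 42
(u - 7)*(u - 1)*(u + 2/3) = u^3 - 22*u^2/3 + 5*u/3 + 14/3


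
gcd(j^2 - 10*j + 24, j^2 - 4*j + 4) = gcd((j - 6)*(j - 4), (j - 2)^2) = 1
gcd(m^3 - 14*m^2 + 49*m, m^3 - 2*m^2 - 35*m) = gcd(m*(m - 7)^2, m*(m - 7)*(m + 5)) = m^2 - 7*m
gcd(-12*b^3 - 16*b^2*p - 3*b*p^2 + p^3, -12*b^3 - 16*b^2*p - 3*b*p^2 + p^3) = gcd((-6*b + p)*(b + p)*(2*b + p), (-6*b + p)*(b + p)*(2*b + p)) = -12*b^3 - 16*b^2*p - 3*b*p^2 + p^3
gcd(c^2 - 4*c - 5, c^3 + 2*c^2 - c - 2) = c + 1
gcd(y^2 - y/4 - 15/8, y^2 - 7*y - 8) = 1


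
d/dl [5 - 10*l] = -10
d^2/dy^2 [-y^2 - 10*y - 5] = -2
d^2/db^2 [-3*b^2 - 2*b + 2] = -6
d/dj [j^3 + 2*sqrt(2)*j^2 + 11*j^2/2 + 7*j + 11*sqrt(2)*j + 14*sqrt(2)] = 3*j^2 + 4*sqrt(2)*j + 11*j + 7 + 11*sqrt(2)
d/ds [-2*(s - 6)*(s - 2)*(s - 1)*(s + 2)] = -8*s^3 + 42*s^2 - 8*s - 56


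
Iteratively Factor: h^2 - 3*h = (h)*(h - 3)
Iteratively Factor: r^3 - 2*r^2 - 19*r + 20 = (r - 1)*(r^2 - r - 20) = (r - 1)*(r + 4)*(r - 5)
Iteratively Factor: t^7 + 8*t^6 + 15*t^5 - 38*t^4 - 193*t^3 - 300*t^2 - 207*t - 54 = (t + 2)*(t^6 + 6*t^5 + 3*t^4 - 44*t^3 - 105*t^2 - 90*t - 27) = (t + 1)*(t + 2)*(t^5 + 5*t^4 - 2*t^3 - 42*t^2 - 63*t - 27) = (t + 1)*(t + 2)*(t + 3)*(t^4 + 2*t^3 - 8*t^2 - 18*t - 9) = (t + 1)^2*(t + 2)*(t + 3)*(t^3 + t^2 - 9*t - 9) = (t - 3)*(t + 1)^2*(t + 2)*(t + 3)*(t^2 + 4*t + 3) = (t - 3)*(t + 1)^2*(t + 2)*(t + 3)^2*(t + 1)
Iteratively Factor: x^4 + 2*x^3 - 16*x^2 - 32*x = (x + 4)*(x^3 - 2*x^2 - 8*x) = (x + 2)*(x + 4)*(x^2 - 4*x) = (x - 4)*(x + 2)*(x + 4)*(x)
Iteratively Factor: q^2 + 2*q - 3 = (q + 3)*(q - 1)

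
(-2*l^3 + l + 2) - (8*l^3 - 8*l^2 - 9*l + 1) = -10*l^3 + 8*l^2 + 10*l + 1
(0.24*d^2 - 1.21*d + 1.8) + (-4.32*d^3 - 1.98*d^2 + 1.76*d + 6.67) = -4.32*d^3 - 1.74*d^2 + 0.55*d + 8.47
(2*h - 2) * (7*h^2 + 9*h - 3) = 14*h^3 + 4*h^2 - 24*h + 6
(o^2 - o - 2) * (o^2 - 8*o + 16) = o^4 - 9*o^3 + 22*o^2 - 32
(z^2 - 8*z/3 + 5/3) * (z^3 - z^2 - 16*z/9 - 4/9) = z^5 - 11*z^4/3 + 23*z^3/9 + 71*z^2/27 - 16*z/9 - 20/27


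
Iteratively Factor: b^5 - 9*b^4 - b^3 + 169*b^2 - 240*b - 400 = (b + 4)*(b^4 - 13*b^3 + 51*b^2 - 35*b - 100) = (b - 5)*(b + 4)*(b^3 - 8*b^2 + 11*b + 20) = (b - 5)^2*(b + 4)*(b^2 - 3*b - 4) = (b - 5)^2*(b - 4)*(b + 4)*(b + 1)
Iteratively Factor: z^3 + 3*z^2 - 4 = (z + 2)*(z^2 + z - 2) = (z - 1)*(z + 2)*(z + 2)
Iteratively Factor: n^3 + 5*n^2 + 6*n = (n + 2)*(n^2 + 3*n) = n*(n + 2)*(n + 3)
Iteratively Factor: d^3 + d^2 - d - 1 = (d + 1)*(d^2 - 1) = (d + 1)^2*(d - 1)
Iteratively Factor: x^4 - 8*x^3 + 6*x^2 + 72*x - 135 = (x + 3)*(x^3 - 11*x^2 + 39*x - 45) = (x - 3)*(x + 3)*(x^2 - 8*x + 15) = (x - 5)*(x - 3)*(x + 3)*(x - 3)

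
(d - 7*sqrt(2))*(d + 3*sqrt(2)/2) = d^2 - 11*sqrt(2)*d/2 - 21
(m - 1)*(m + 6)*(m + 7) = m^3 + 12*m^2 + 29*m - 42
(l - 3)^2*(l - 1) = l^3 - 7*l^2 + 15*l - 9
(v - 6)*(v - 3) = v^2 - 9*v + 18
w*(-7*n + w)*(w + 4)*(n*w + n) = -7*n^2*w^3 - 35*n^2*w^2 - 28*n^2*w + n*w^4 + 5*n*w^3 + 4*n*w^2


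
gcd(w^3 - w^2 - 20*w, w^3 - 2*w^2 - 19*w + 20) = w^2 - w - 20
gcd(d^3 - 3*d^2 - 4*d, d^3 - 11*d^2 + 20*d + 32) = d^2 - 3*d - 4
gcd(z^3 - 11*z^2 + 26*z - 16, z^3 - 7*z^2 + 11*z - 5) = z - 1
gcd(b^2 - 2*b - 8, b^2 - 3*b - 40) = 1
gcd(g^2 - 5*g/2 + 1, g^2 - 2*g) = g - 2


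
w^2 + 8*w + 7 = (w + 1)*(w + 7)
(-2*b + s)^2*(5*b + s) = 20*b^3 - 16*b^2*s + b*s^2 + s^3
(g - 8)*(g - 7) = g^2 - 15*g + 56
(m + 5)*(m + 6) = m^2 + 11*m + 30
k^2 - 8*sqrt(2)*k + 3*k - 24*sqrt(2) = (k + 3)*(k - 8*sqrt(2))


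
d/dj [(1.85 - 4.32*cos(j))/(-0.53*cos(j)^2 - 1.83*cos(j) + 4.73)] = (2.2896*cos(j)^2 - 1.961*cos(j) + 17.0481)*sin(j)/(0.2809*cos(j)^4 + 1.9398*cos(j)^3 - 1.6649*cos(j)^2 - 17.3118*cos(j) + 22.3729)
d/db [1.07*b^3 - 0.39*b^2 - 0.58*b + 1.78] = 3.21*b^2 - 0.78*b - 0.58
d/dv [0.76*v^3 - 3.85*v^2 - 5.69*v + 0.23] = 2.28*v^2 - 7.7*v - 5.69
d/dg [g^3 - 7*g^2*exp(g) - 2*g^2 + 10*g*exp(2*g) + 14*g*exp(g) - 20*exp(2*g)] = -7*g^2*exp(g) + 3*g^2 + 20*g*exp(2*g) - 4*g - 30*exp(2*g) + 14*exp(g)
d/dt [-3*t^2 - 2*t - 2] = -6*t - 2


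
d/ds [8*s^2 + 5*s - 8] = 16*s + 5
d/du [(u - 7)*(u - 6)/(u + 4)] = (u^2 + 8*u - 94)/(u^2 + 8*u + 16)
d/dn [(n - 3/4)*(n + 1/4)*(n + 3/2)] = 3*n^2 + 2*n - 15/16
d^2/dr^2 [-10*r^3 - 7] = -60*r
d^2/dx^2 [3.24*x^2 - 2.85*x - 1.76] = 6.48000000000000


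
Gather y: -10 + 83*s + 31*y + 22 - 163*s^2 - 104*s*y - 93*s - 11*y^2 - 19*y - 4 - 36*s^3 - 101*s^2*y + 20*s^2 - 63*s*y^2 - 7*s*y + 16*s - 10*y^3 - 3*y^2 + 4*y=-36*s^3 - 143*s^2 + 6*s - 10*y^3 + y^2*(-63*s - 14) + y*(-101*s^2 - 111*s + 16) + 8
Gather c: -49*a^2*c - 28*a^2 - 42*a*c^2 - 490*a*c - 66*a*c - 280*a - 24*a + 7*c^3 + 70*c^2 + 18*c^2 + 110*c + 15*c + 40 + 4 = -28*a^2 - 304*a + 7*c^3 + c^2*(88 - 42*a) + c*(-49*a^2 - 556*a + 125) + 44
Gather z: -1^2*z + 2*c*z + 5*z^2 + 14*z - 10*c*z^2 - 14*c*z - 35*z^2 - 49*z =z^2*(-10*c - 30) + z*(-12*c - 36)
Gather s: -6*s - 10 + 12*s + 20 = 6*s + 10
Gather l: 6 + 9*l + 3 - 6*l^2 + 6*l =-6*l^2 + 15*l + 9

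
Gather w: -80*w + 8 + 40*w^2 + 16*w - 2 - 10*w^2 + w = 30*w^2 - 63*w + 6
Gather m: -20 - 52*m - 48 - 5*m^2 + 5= -5*m^2 - 52*m - 63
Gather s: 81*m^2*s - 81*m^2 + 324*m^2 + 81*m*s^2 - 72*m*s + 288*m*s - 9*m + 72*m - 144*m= 243*m^2 + 81*m*s^2 - 81*m + s*(81*m^2 + 216*m)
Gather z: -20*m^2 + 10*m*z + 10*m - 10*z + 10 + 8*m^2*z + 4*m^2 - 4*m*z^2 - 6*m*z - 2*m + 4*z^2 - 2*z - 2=-16*m^2 + 8*m + z^2*(4 - 4*m) + z*(8*m^2 + 4*m - 12) + 8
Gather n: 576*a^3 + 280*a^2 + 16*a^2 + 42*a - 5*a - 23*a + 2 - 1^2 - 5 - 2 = 576*a^3 + 296*a^2 + 14*a - 6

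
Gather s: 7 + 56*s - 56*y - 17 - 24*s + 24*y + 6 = 32*s - 32*y - 4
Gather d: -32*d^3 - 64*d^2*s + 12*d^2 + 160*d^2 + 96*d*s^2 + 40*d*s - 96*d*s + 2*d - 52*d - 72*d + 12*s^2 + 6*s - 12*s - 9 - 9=-32*d^3 + d^2*(172 - 64*s) + d*(96*s^2 - 56*s - 122) + 12*s^2 - 6*s - 18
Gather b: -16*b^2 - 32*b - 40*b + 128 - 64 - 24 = -16*b^2 - 72*b + 40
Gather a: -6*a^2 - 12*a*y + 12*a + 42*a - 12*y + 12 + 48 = -6*a^2 + a*(54 - 12*y) - 12*y + 60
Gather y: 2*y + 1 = 2*y + 1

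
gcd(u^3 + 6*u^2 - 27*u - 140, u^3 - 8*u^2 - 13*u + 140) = u^2 - u - 20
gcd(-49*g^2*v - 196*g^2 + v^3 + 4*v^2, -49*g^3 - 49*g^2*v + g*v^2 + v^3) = -49*g^2 + v^2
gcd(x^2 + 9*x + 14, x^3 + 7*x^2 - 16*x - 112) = x + 7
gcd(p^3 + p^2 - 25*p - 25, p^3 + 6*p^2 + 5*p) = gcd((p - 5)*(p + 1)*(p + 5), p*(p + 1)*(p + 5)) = p^2 + 6*p + 5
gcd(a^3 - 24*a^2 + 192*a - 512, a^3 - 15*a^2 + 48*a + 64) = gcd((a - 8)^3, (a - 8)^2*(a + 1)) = a^2 - 16*a + 64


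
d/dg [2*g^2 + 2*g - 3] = 4*g + 2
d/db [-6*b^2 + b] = 1 - 12*b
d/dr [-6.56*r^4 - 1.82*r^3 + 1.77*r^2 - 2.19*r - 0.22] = -26.24*r^3 - 5.46*r^2 + 3.54*r - 2.19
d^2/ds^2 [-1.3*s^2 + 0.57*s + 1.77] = -2.60000000000000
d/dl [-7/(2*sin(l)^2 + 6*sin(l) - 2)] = 7*(2*sin(l) + 3)*cos(l)/(2*(3*sin(l) - cos(l)^2)^2)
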